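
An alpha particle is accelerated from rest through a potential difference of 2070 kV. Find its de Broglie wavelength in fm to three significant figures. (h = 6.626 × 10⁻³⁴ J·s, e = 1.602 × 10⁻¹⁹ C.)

λ = 7.06 fm

KE = 2eV = 2 × 1.602 × 10⁻¹⁹ × 2.070 × 10⁶ = 6.632 × 10⁻¹³ J.
p = √(2mKE) = √(2 × 6.645 × 10⁻²⁷ × 6.632 × 10⁻¹³) = 9.388 × 10⁻²⁰ kg·m/s.
λ = h/p = 6.626 × 10⁻³⁴ / 9.388 × 10⁻²⁰ = 7.06 × 10⁻¹⁵ m = 7.06 fm.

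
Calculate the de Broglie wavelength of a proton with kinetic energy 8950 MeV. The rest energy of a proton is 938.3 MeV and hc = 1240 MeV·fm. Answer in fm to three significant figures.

λ = 0.126 fm

Total energy E = KE + m₀c² = 8950 + 938.3 = 9888.3 MeV.
(pc)² = E² − (m₀c²)² = (9888.3)² − (938.3)² = 9.690 × 10⁷ MeV², so pc = 9844 MeV.
λ = hc/(pc) = 1240 MeV·fm / 9844 MeV = 0.126 fm.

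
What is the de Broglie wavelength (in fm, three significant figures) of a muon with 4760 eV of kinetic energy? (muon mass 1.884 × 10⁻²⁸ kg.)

KE = 4760 eV = 7.626 × 10⁻¹⁶ J.
p = √(2mKE) = √(2 × 1.884 × 10⁻²⁸ × 7.626 × 10⁻¹⁶) = 5.360 × 10⁻²² kg·m/s.
λ = h/p = 6.626 × 10⁻³⁴ / 5.360 × 10⁻²² = 1.24 × 10⁻¹² m = 1240 fm.

λ = 1240 fm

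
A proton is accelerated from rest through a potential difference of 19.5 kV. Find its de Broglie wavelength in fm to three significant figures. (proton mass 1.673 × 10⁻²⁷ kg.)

λ = 205 fm

KE = eV = 1.602 × 10⁻¹⁹ × 1.950 × 10⁴ = 3.124 × 10⁻¹⁵ J.
p = √(2mKE) = √(2 × 1.673 × 10⁻²⁷ × 3.124 × 10⁻¹⁵) = 3.233 × 10⁻²¹ kg·m/s.
λ = h/p = 6.626 × 10⁻³⁴ / 3.233 × 10⁻²¹ = 2.05 × 10⁻¹³ m = 205 fm.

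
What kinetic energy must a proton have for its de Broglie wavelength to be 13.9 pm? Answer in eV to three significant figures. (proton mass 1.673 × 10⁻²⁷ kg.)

KE = 4.24 eV

p = h/λ = 6.626 × 10⁻³⁴ / 1.390 × 10⁻¹¹ = 4.767 × 10⁻²³ kg·m/s.
KE = p²/(2m) = (4.767 × 10⁻²³)² / (2 × 1.673 × 10⁻²⁷) = 6.791 × 10⁻¹⁹ J = 4.24 eV.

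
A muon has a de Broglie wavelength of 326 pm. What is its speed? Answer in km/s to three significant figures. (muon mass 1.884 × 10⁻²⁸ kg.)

v = 10.8 km/s

p = h/λ = 6.626 × 10⁻³⁴ / 3.260 × 10⁻¹⁰ = 2.033 × 10⁻²⁴ kg·m/s.
v = p/m = 2.033 × 10⁻²⁴ / 1.884 × 10⁻²⁸ = 1.08 × 10⁴ m/s = 10.8 km/s.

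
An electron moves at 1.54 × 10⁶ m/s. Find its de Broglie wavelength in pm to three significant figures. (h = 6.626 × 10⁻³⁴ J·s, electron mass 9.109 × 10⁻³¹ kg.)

λ = 472 pm

p = mv = 9.109 × 10⁻³¹ × 1.54 × 10⁶ = 1.403 × 10⁻²⁴ kg·m/s.
λ = h/p = 6.626 × 10⁻³⁴ / 1.403 × 10⁻²⁴ = 4.72 × 10⁻¹⁰ m = 472 pm.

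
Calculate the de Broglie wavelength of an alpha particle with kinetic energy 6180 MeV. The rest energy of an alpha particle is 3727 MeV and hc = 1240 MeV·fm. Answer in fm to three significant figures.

Total energy E = KE + m₀c² = 6180 + 3727 = 9907 MeV.
(pc)² = E² − (m₀c²)² = (9907)² − (3727)² = 8.426 × 10⁷ MeV², so pc = 9179 MeV.
λ = hc/(pc) = 1240 MeV·fm / 9179 MeV = 0.135 fm.

λ = 0.135 fm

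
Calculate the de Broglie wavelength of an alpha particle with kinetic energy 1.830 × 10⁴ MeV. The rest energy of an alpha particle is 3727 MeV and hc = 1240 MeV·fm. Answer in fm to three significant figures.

Total energy E = KE + m₀c² = 1.830 × 10⁴ + 3727 = 22027 MeV.
(pc)² = E² − (m₀c²)² = (22027)² − (3727)² = 4.713 × 10⁸ MeV², so pc = 2.171 × 10⁴ MeV.
λ = hc/(pc) = 1240 MeV·fm / 2.171 × 10⁴ MeV = 0.0571 fm.

λ = 0.0571 fm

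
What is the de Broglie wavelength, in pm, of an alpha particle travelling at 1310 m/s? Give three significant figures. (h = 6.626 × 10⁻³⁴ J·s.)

p = mv = 6.645 × 10⁻²⁷ × 1310 = 8.705 × 10⁻²⁴ kg·m/s.
λ = h/p = 6.626 × 10⁻³⁴ / 8.705 × 10⁻²⁴ = 7.61 × 10⁻¹¹ m = 76.1 pm.

λ = 76.1 pm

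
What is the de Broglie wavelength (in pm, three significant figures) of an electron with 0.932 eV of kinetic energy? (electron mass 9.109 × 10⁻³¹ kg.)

λ = 1270 pm

KE = 0.932 eV = 1.493 × 10⁻¹⁹ J.
p = √(2mKE) = √(2 × 9.109 × 10⁻³¹ × 1.493 × 10⁻¹⁹) = 5.215 × 10⁻²⁵ kg·m/s.
λ = h/p = 6.626 × 10⁻³⁴ / 5.215 × 10⁻²⁵ = 1.27 × 10⁻⁹ m = 1270 pm.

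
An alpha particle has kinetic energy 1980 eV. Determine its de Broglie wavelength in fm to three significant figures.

λ = 323 fm

KE = 1980 eV = 3.172 × 10⁻¹⁶ J.
p = √(2mKE) = √(2 × 6.645 × 10⁻²⁷ × 3.172 × 10⁻¹⁶) = 2.053 × 10⁻²¹ kg·m/s.
λ = h/p = 6.626 × 10⁻³⁴ / 2.053 × 10⁻²¹ = 3.23 × 10⁻¹³ m = 323 fm.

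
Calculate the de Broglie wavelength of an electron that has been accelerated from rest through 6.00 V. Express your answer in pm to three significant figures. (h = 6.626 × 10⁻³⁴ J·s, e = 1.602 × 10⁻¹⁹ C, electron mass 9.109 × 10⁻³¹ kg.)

KE = eV = 1.602 × 10⁻¹⁹ × 6.000 = 9.612 × 10⁻¹⁹ J.
p = √(2mKE) = √(2 × 9.109 × 10⁻³¹ × 9.612 × 10⁻¹⁹) = 1.323 × 10⁻²⁴ kg·m/s.
λ = h/p = 6.626 × 10⁻³⁴ / 1.323 × 10⁻²⁴ = 5.01 × 10⁻¹⁰ m = 501 pm.

λ = 501 pm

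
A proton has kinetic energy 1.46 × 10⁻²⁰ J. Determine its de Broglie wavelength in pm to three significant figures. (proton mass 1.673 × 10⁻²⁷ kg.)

λ = 94.8 pm

p = √(2mKE) = √(2 × 1.673 × 10⁻²⁷ × 1.460 × 10⁻²⁰) = 6.989 × 10⁻²⁴ kg·m/s.
λ = h/p = 6.626 × 10⁻³⁴ / 6.989 × 10⁻²⁴ = 9.48 × 10⁻¹¹ m = 94.8 pm.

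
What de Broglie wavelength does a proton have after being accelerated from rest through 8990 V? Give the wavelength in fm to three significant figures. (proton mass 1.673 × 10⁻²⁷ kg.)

KE = eV = 1.602 × 10⁻¹⁹ × 8990 = 1.440 × 10⁻¹⁵ J.
p = √(2mKE) = √(2 × 1.673 × 10⁻²⁷ × 1.440 × 10⁻¹⁵) = 2.195 × 10⁻²¹ kg·m/s.
λ = h/p = 6.626 × 10⁻³⁴ / 2.195 × 10⁻²¹ = 3.02 × 10⁻¹³ m = 302 fm.

λ = 302 fm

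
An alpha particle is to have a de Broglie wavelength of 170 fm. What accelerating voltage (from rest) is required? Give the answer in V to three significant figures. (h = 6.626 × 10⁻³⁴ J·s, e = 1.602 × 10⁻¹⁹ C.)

V = 3570 V

p = h/λ = 6.626 × 10⁻³⁴ / 1.700 × 10⁻¹³ = 3.898 × 10⁻²¹ kg·m/s.
KE = p²/(2m) = 1.143 × 10⁻¹⁵ J.
V = KE/2e = 1.143 × 10⁻¹⁵ / (2 × 1.602 × 10⁻¹⁹) = 3570 V.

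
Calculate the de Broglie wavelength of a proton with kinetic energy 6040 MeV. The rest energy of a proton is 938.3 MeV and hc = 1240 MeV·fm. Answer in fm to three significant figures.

λ = 0.179 fm

Total energy E = KE + m₀c² = 6040 + 938.3 = 6978.3 MeV.
(pc)² = E² − (m₀c²)² = (6978.3)² − (938.3)² = 4.782 × 10⁷ MeV², so pc = 6915 MeV.
λ = hc/(pc) = 1240 MeV·fm / 6915 MeV = 0.179 fm.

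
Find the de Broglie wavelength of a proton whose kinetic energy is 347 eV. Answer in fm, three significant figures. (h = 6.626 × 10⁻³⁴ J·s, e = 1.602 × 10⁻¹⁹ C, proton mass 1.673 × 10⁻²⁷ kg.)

λ = 1540 fm

KE = 347 eV = 5.559 × 10⁻¹⁷ J.
p = √(2mKE) = √(2 × 1.673 × 10⁻²⁷ × 5.559 × 10⁻¹⁷) = 4.313 × 10⁻²² kg·m/s.
λ = h/p = 6.626 × 10⁻³⁴ / 4.313 × 10⁻²² = 1.54 × 10⁻¹² m = 1540 fm.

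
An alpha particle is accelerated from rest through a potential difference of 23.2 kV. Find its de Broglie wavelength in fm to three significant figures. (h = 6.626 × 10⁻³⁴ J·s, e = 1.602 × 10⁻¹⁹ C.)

λ = 66.7 fm

KE = 2eV = 2 × 1.602 × 10⁻¹⁹ × 2.320 × 10⁴ = 7.433 × 10⁻¹⁵ J.
p = √(2mKE) = √(2 × 6.645 × 10⁻²⁷ × 7.433 × 10⁻¹⁵) = 9.939 × 10⁻²¹ kg·m/s.
λ = h/p = 6.626 × 10⁻³⁴ / 9.939 × 10⁻²¹ = 6.67 × 10⁻¹⁴ m = 66.7 fm.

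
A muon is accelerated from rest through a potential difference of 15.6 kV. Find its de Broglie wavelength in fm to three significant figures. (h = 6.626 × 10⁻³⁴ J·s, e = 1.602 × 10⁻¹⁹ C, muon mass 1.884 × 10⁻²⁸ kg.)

λ = 683 fm

KE = eV = 1.602 × 10⁻¹⁹ × 1.560 × 10⁴ = 2.499 × 10⁻¹⁵ J.
p = √(2mKE) = √(2 × 1.884 × 10⁻²⁸ × 2.499 × 10⁻¹⁵) = 9.704 × 10⁻²² kg·m/s.
λ = h/p = 6.626 × 10⁻³⁴ / 9.704 × 10⁻²² = 6.83 × 10⁻¹³ m = 683 fm.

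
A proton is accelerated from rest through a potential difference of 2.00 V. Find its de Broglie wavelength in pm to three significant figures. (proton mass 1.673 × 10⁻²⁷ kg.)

KE = eV = 1.602 × 10⁻¹⁹ × 2.000 = 3.204 × 10⁻¹⁹ J.
p = √(2mKE) = √(2 × 1.673 × 10⁻²⁷ × 3.204 × 10⁻¹⁹) = 3.274 × 10⁻²³ kg·m/s.
λ = h/p = 6.626 × 10⁻³⁴ / 3.274 × 10⁻²³ = 2.02 × 10⁻¹¹ m = 20.2 pm.

λ = 20.2 pm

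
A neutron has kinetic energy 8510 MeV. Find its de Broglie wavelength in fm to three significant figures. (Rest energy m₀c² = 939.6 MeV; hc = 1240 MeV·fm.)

λ = 0.132 fm

Total energy E = KE + m₀c² = 8510 + 939.6 = 9449.6 MeV.
(pc)² = E² − (m₀c²)² = (9449.6)² − (939.6)² = 8.841 × 10⁷ MeV², so pc = 9403 MeV.
λ = hc/(pc) = 1240 MeV·fm / 9403 MeV = 0.132 fm.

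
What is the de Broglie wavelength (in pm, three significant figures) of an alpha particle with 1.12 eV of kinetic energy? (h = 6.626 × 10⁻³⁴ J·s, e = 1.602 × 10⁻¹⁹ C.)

λ = 13.6 pm

KE = 1.12 eV = 1.794 × 10⁻¹⁹ J.
p = √(2mKE) = √(2 × 6.645 × 10⁻²⁷ × 1.794 × 10⁻¹⁹) = 4.883 × 10⁻²³ kg·m/s.
λ = h/p = 6.626 × 10⁻³⁴ / 4.883 × 10⁻²³ = 1.36 × 10⁻¹¹ m = 13.6 pm.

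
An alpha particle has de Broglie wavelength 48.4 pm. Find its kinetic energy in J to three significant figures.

KE = 1.41 × 10⁻²⁰ J

p = h/λ = 6.626 × 10⁻³⁴ / 4.840 × 10⁻¹¹ = 1.369 × 10⁻²³ kg·m/s.
KE = p²/(2m) = (1.369 × 10⁻²³)² / (2 × 6.645 × 10⁻²⁷) = 1.410 × 10⁻²⁰ J = 1.41 × 10⁻²⁰ J.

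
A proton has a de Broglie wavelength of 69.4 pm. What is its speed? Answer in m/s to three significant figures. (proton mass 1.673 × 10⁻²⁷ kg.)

v = 5710 m/s

p = h/λ = 6.626 × 10⁻³⁴ / 6.940 × 10⁻¹¹ = 9.548 × 10⁻²⁴ kg·m/s.
v = p/m = 9.548 × 10⁻²⁴ / 1.673 × 10⁻²⁷ = 5.71 × 10³ m/s = 5710 m/s.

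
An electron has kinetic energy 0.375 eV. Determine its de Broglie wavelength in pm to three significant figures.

λ = 2000 pm

KE = 0.375 eV = 6.008 × 10⁻²⁰ J.
p = √(2mKE) = √(2 × 9.109 × 10⁻³¹ × 6.008 × 10⁻²⁰) = 3.308 × 10⁻²⁵ kg·m/s.
λ = h/p = 6.626 × 10⁻³⁴ / 3.308 × 10⁻²⁵ = 2.00 × 10⁻⁹ m = 2000 pm.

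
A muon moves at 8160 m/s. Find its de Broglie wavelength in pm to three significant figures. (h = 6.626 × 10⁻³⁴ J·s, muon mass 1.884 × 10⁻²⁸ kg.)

p = mv = 1.884 × 10⁻²⁸ × 8160 = 1.537 × 10⁻²⁴ kg·m/s.
λ = h/p = 6.626 × 10⁻³⁴ / 1.537 × 10⁻²⁴ = 4.31 × 10⁻¹⁰ m = 431 pm.

λ = 431 pm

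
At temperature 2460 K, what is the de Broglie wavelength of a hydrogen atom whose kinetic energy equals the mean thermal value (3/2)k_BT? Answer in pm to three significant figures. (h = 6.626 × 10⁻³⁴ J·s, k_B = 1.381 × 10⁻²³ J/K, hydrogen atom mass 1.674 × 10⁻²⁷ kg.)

λ = 50.7 pm

KE = (3/2)k_BT = 1.5 × 1.381 × 10⁻²³ × 2460 = 5.096 × 10⁻²⁰ J.
p = √(2mKE) = √(2 × 1.674 × 10⁻²⁷ × 5.096 × 10⁻²⁰) = 1.306 × 10⁻²³ kg·m/s.
λ = h/p = 5.07 × 10⁻¹¹ m = 50.7 pm.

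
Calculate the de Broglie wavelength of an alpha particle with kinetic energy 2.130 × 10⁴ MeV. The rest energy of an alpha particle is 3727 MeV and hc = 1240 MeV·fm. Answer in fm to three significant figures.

λ = 0.0501 fm

Total energy E = KE + m₀c² = 2.130 × 10⁴ + 3727 = 25027 MeV.
(pc)² = E² − (m₀c²)² = (25027)² − (3727)² = 6.125 × 10⁸ MeV², so pc = 2.475 × 10⁴ MeV.
λ = hc/(pc) = 1240 MeV·fm / 2.475 × 10⁴ MeV = 0.0501 fm.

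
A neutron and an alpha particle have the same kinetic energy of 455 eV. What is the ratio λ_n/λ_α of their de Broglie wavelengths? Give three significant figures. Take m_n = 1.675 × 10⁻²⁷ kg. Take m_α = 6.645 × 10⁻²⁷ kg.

λ_n/λ_α = 1.99

At fixed KE, p = √(2mKE) so λ = h/p ∝ 1/√m.
λ_n/λ_α = √(m_α/m_n) = √(6.645 × 10⁻²⁷/1.675 × 10⁻²⁷) = √(3.967) = 1.99.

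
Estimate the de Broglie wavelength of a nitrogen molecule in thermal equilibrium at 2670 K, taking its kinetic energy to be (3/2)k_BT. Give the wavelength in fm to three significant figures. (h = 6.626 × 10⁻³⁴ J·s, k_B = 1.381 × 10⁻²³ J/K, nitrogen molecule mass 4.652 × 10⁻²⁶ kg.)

KE = (3/2)k_BT = 1.5 × 1.381 × 10⁻²³ × 2670 = 5.531 × 10⁻²⁰ J.
p = √(2mKE) = √(2 × 4.652 × 10⁻²⁶ × 5.531 × 10⁻²⁰) = 7.174 × 10⁻²³ kg·m/s.
λ = h/p = 9.24 × 10⁻¹² m = 9240 fm.

λ = 9240 fm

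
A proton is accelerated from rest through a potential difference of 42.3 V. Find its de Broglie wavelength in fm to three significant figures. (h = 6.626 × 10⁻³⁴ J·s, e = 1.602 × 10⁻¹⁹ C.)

λ = 4400 fm

KE = eV = 1.602 × 10⁻¹⁹ × 42.30 = 6.776 × 10⁻¹⁸ J.
p = √(2mKE) = √(2 × 1.673 × 10⁻²⁷ × 6.776 × 10⁻¹⁸) = 1.506 × 10⁻²² kg·m/s.
λ = h/p = 6.626 × 10⁻³⁴ / 1.506 × 10⁻²² = 4.40 × 10⁻¹² m = 4400 fm.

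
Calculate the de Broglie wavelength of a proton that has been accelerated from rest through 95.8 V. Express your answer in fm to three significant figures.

λ = 2920 fm

KE = eV = 1.602 × 10⁻¹⁹ × 95.80 = 1.535 × 10⁻¹⁷ J.
p = √(2mKE) = √(2 × 1.673 × 10⁻²⁷ × 1.535 × 10⁻¹⁷) = 2.266 × 10⁻²² kg·m/s.
λ = h/p = 6.626 × 10⁻³⁴ / 2.266 × 10⁻²² = 2.92 × 10⁻¹² m = 2920 fm.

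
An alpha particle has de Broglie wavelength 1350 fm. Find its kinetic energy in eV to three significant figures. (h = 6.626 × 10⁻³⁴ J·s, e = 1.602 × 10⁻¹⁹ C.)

KE = 113 eV

p = h/λ = 6.626 × 10⁻³⁴ / 1.350 × 10⁻¹² = 4.908 × 10⁻²² kg·m/s.
KE = p²/(2m) = (4.908 × 10⁻²²)² / (2 × 6.645 × 10⁻²⁷) = 1.813 × 10⁻¹⁷ J = 113 eV.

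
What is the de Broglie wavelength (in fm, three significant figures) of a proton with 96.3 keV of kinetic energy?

λ = 92.2 fm

KE = 96.3 keV = 1.543 × 10⁻¹⁴ J.
p = √(2mKE) = √(2 × 1.673 × 10⁻²⁷ × 1.543 × 10⁻¹⁴) = 7.185 × 10⁻²¹ kg·m/s.
λ = h/p = 6.626 × 10⁻³⁴ / 7.185 × 10⁻²¹ = 9.22 × 10⁻¹⁴ m = 92.2 fm.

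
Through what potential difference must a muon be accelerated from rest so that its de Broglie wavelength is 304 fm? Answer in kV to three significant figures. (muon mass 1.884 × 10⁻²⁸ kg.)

p = h/λ = 6.626 × 10⁻³⁴ / 3.040 × 10⁻¹³ = 2.180 × 10⁻²¹ kg·m/s.
KE = p²/(2m) = 1.261 × 10⁻¹⁴ J.
V = KE/e = 1.261 × 10⁻¹⁴ / (1.602 × 10⁻¹⁹) = 78.7 kV.

V = 78.7 kV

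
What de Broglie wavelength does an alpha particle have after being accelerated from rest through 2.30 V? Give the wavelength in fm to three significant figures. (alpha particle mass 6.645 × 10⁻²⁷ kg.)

λ = 6700 fm

KE = 2eV = 2 × 1.602 × 10⁻¹⁹ × 2.300 = 7.369 × 10⁻¹⁹ J.
p = √(2mKE) = √(2 × 6.645 × 10⁻²⁷ × 7.369 × 10⁻¹⁹) = 9.896 × 10⁻²³ kg·m/s.
λ = h/p = 6.626 × 10⁻³⁴ / 9.896 × 10⁻²³ = 6.70 × 10⁻¹² m = 6700 fm.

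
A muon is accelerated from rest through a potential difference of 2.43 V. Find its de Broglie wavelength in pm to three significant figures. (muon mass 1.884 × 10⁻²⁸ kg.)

λ = 54.7 pm

KE = eV = 1.602 × 10⁻¹⁹ × 2.430 = 3.893 × 10⁻¹⁹ J.
p = √(2mKE) = √(2 × 1.884 × 10⁻²⁸ × 3.893 × 10⁻¹⁹) = 1.211 × 10⁻²³ kg·m/s.
λ = h/p = 6.626 × 10⁻³⁴ / 1.211 × 10⁻²³ = 5.47 × 10⁻¹¹ m = 54.7 pm.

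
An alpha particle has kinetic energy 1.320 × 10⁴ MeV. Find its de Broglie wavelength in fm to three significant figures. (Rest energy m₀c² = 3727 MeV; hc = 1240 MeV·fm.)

λ = 0.0751 fm

Total energy E = KE + m₀c² = 1.320 × 10⁴ + 3727 = 16927 MeV.
(pc)² = E² − (m₀c²)² = (16927)² − (3727)² = 2.726 × 10⁸ MeV², so pc = 1.651 × 10⁴ MeV.
λ = hc/(pc) = 1240 MeV·fm / 1.651 × 10⁴ MeV = 0.0751 fm.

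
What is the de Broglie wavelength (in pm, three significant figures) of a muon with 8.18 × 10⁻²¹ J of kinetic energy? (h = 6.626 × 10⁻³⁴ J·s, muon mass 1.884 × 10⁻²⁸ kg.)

λ = 377 pm

p = √(2mKE) = √(2 × 1.884 × 10⁻²⁸ × 8.180 × 10⁻²¹) = 1.756 × 10⁻²⁴ kg·m/s.
λ = h/p = 6.626 × 10⁻³⁴ / 1.756 × 10⁻²⁴ = 3.77 × 10⁻¹⁰ m = 377 pm.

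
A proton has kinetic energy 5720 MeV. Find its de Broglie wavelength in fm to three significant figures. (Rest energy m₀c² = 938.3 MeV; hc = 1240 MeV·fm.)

λ = 0.188 fm

Total energy E = KE + m₀c² = 5720 + 938.3 = 6658.3 MeV.
(pc)² = E² − (m₀c²)² = (6658.3)² − (938.3)² = 4.345 × 10⁷ MeV², so pc = 6592 MeV.
λ = hc/(pc) = 1240 MeV·fm / 6592 MeV = 0.188 fm.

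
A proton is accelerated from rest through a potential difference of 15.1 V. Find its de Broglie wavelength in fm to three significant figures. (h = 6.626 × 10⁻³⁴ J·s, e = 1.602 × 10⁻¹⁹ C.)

λ = 7360 fm

KE = eV = 1.602 × 10⁻¹⁹ × 15.10 = 2.419 × 10⁻¹⁸ J.
p = √(2mKE) = √(2 × 1.673 × 10⁻²⁷ × 2.419 × 10⁻¹⁸) = 8.997 × 10⁻²³ kg·m/s.
λ = h/p = 6.626 × 10⁻³⁴ / 8.997 × 10⁻²³ = 7.36 × 10⁻¹² m = 7360 fm.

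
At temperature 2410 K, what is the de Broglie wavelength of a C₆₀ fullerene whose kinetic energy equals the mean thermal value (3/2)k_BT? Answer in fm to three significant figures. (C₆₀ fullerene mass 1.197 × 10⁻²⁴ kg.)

KE = (3/2)k_BT = 1.5 × 1.381 × 10⁻²³ × 2410 = 4.992 × 10⁻²⁰ J.
p = √(2mKE) = √(2 × 1.197 × 10⁻²⁴ × 4.992 × 10⁻²⁰) = 3.457 × 10⁻²² kg·m/s.
λ = h/p = 1.92 × 10⁻¹² m = 1920 fm.

λ = 1920 fm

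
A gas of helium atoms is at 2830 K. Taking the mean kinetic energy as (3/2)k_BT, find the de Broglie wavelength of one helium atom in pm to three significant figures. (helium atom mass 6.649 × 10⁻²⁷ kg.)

KE = (3/2)k_BT = 1.5 × 1.381 × 10⁻²³ × 2830 = 5.862 × 10⁻²⁰ J.
p = √(2mKE) = √(2 × 6.649 × 10⁻²⁷ × 5.862 × 10⁻²⁰) = 2.792 × 10⁻²³ kg·m/s.
λ = h/p = 2.37 × 10⁻¹¹ m = 23.7 pm.

λ = 23.7 pm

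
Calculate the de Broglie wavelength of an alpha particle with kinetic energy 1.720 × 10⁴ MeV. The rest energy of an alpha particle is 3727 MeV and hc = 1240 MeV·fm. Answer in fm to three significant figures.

λ = 0.0602 fm

Total energy E = KE + m₀c² = 1.720 × 10⁴ + 3727 = 20927 MeV.
(pc)² = E² − (m₀c²)² = (20927)² − (3727)² = 4.240 × 10⁸ MeV², so pc = 2.059 × 10⁴ MeV.
λ = hc/(pc) = 1240 MeV·fm / 2.059 × 10⁴ MeV = 0.0602 fm.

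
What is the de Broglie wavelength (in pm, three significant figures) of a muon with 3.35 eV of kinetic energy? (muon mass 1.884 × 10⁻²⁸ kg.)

λ = 46.6 pm

KE = 3.35 eV = 5.367 × 10⁻¹⁹ J.
p = √(2mKE) = √(2 × 1.884 × 10⁻²⁸ × 5.367 × 10⁻¹⁹) = 1.422 × 10⁻²³ kg·m/s.
λ = h/p = 6.626 × 10⁻³⁴ / 1.422 × 10⁻²³ = 4.66 × 10⁻¹¹ m = 46.6 pm.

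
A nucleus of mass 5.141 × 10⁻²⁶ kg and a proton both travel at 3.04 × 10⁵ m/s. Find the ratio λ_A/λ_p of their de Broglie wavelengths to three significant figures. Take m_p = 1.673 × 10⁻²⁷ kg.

λ_A/λ_p = 0.0325

At fixed v, p = mv so λ = h/(mv) ∝ 1/m.
λ_A/λ_p = m_p/m_A = 1.673 × 10⁻²⁷/5.141 × 10⁻²⁶ = 0.0325.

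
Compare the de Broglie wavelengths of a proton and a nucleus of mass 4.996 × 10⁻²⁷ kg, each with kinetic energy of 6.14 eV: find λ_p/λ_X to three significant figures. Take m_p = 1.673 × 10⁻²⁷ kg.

At fixed KE, p = √(2mKE) so λ = h/p ∝ 1/√m.
λ_p/λ_X = √(m_X/m_p) = √(4.996 × 10⁻²⁷/1.673 × 10⁻²⁷) = √(2.986) = 1.73.

λ_p/λ_X = 1.73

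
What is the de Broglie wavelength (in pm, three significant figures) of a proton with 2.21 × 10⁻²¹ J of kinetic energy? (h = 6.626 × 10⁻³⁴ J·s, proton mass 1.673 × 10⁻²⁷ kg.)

p = √(2mKE) = √(2 × 1.673 × 10⁻²⁷ × 2.210 × 10⁻²¹) = 2.719 × 10⁻²⁴ kg·m/s.
λ = h/p = 6.626 × 10⁻³⁴ / 2.719 × 10⁻²⁴ = 2.44 × 10⁻¹⁰ m = 244 pm.

λ = 244 pm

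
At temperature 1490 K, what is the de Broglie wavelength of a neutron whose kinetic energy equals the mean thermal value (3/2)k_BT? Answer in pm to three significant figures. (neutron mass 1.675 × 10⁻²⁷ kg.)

λ = 65.2 pm

KE = (3/2)k_BT = 1.5 × 1.381 × 10⁻²³ × 1490 = 3.087 × 10⁻²⁰ J.
p = √(2mKE) = √(2 × 1.675 × 10⁻²⁷ × 3.087 × 10⁻²⁰) = 1.017 × 10⁻²³ kg·m/s.
λ = h/p = 6.52 × 10⁻¹¹ m = 65.2 pm.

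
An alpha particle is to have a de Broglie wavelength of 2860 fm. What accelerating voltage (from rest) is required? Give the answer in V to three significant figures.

p = h/λ = 6.626 × 10⁻³⁴ / 2.860 × 10⁻¹² = 2.317 × 10⁻²² kg·m/s.
KE = p²/(2m) = 4.039 × 10⁻¹⁸ J.
V = KE/2e = 4.039 × 10⁻¹⁸ / (2 × 1.602 × 10⁻¹⁹) = 12.6 V.

V = 12.6 V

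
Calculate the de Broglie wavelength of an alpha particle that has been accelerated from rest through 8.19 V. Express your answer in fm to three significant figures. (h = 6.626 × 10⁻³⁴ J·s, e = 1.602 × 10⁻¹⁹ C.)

λ = 3550 fm

KE = 2eV = 2 × 1.602 × 10⁻¹⁹ × 8.190 = 2.624 × 10⁻¹⁸ J.
p = √(2mKE) = √(2 × 6.645 × 10⁻²⁷ × 2.624 × 10⁻¹⁸) = 1.867 × 10⁻²² kg·m/s.
λ = h/p = 6.626 × 10⁻³⁴ / 1.867 × 10⁻²² = 3.55 × 10⁻¹² m = 3550 fm.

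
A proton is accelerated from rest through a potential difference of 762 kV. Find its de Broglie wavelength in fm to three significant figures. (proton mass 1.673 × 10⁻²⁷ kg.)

KE = eV = 1.602 × 10⁻¹⁹ × 7.620 × 10⁵ = 1.221 × 10⁻¹³ J.
p = √(2mKE) = √(2 × 1.673 × 10⁻²⁷ × 1.221 × 10⁻¹³) = 2.021 × 10⁻²⁰ kg·m/s.
λ = h/p = 6.626 × 10⁻³⁴ / 2.021 × 10⁻²⁰ = 3.28 × 10⁻¹⁴ m = 32.8 fm.

λ = 32.8 fm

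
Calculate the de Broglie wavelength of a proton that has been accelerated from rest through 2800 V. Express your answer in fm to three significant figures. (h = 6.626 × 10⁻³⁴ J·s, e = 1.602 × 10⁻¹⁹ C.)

KE = eV = 1.602 × 10⁻¹⁹ × 2800 = 4.486 × 10⁻¹⁶ J.
p = √(2mKE) = √(2 × 1.673 × 10⁻²⁷ × 4.486 × 10⁻¹⁶) = 1.225 × 10⁻²¹ kg·m/s.
λ = h/p = 6.626 × 10⁻³⁴ / 1.225 × 10⁻²¹ = 5.41 × 10⁻¹³ m = 541 fm.

λ = 541 fm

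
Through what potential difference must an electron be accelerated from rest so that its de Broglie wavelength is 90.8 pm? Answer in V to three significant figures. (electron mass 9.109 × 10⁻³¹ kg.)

V = 182 V

p = h/λ = 6.626 × 10⁻³⁴ / 9.080 × 10⁻¹¹ = 7.297 × 10⁻²⁴ kg·m/s.
KE = p²/(2m) = 2.923 × 10⁻¹⁷ J.
V = KE/e = 2.923 × 10⁻¹⁷ / (1.602 × 10⁻¹⁹) = 182 V.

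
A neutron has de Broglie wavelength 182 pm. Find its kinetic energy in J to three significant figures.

KE = 3.96 × 10⁻²¹ J

p = h/λ = 6.626 × 10⁻³⁴ / 1.820 × 10⁻¹⁰ = 3.641 × 10⁻²⁴ kg·m/s.
KE = p²/(2m) = (3.641 × 10⁻²⁴)² / (2 × 1.675 × 10⁻²⁷) = 3.957 × 10⁻²¹ J = 3.96 × 10⁻²¹ J.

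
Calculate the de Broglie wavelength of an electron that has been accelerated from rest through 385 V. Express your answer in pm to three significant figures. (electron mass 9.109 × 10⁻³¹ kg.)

λ = 62.5 pm

KE = eV = 1.602 × 10⁻¹⁹ × 385.0 = 6.168 × 10⁻¹⁷ J.
p = √(2mKE) = √(2 × 9.109 × 10⁻³¹ × 6.168 × 10⁻¹⁷) = 1.060 × 10⁻²³ kg·m/s.
λ = h/p = 6.626 × 10⁻³⁴ / 1.060 × 10⁻²³ = 6.25 × 10⁻¹¹ m = 62.5 pm.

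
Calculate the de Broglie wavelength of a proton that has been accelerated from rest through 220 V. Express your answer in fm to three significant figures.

KE = eV = 1.602 × 10⁻¹⁹ × 220.0 = 3.524 × 10⁻¹⁷ J.
p = √(2mKE) = √(2 × 1.673 × 10⁻²⁷ × 3.524 × 10⁻¹⁷) = 3.434 × 10⁻²² kg·m/s.
λ = h/p = 6.626 × 10⁻³⁴ / 3.434 × 10⁻²² = 1.93 × 10⁻¹² m = 1930 fm.

λ = 1930 fm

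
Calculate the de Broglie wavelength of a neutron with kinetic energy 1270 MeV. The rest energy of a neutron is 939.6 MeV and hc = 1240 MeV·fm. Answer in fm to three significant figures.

λ = 0.620 fm

Total energy E = KE + m₀c² = 1270 + 939.6 = 2209.6 MeV.
(pc)² = E² − (m₀c²)² = (2209.6)² − (939.6)² = 3.999 × 10⁶ MeV², so pc = 2000 MeV.
λ = hc/(pc) = 1240 MeV·fm / 2000 MeV = 0.620 fm.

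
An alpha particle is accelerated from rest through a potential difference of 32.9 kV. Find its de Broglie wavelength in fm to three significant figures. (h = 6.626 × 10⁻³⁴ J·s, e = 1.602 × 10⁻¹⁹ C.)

KE = 2eV = 2 × 1.602 × 10⁻¹⁹ × 3.290 × 10⁴ = 1.054 × 10⁻¹⁴ J.
p = √(2mKE) = √(2 × 6.645 × 10⁻²⁷ × 1.054 × 10⁻¹⁴) = 1.184 × 10⁻²⁰ kg·m/s.
λ = h/p = 6.626 × 10⁻³⁴ / 1.184 × 10⁻²⁰ = 5.60 × 10⁻¹⁴ m = 56.0 fm.

λ = 56.0 fm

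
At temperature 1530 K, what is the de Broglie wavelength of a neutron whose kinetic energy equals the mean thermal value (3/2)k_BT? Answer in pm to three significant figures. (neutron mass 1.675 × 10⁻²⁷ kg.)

KE = (3/2)k_BT = 1.5 × 1.381 × 10⁻²³ × 1530 = 3.169 × 10⁻²⁰ J.
p = √(2mKE) = √(2 × 1.675 × 10⁻²⁷ × 3.169 × 10⁻²⁰) = 1.030 × 10⁻²³ kg·m/s.
λ = h/p = 6.43 × 10⁻¹¹ m = 64.3 pm.

λ = 64.3 pm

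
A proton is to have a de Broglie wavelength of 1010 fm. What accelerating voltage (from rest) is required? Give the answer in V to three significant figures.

p = h/λ = 6.626 × 10⁻³⁴ / 1.010 × 10⁻¹² = 6.560 × 10⁻²² kg·m/s.
KE = p²/(2m) = 1.286 × 10⁻¹⁶ J.
V = KE/e = 1.286 × 10⁻¹⁶ / (1.602 × 10⁻¹⁹) = 803 V.

V = 803 V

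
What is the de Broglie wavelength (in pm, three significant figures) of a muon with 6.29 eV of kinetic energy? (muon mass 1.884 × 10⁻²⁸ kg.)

λ = 34.0 pm

KE = 6.29 eV = 1.008 × 10⁻¹⁸ J.
p = √(2mKE) = √(2 × 1.884 × 10⁻²⁸ × 1.008 × 10⁻¹⁸) = 1.949 × 10⁻²³ kg·m/s.
λ = h/p = 6.626 × 10⁻³⁴ / 1.949 × 10⁻²³ = 3.40 × 10⁻¹¹ m = 34.0 pm.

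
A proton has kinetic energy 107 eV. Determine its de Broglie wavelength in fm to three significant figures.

KE = 107 eV = 1.714 × 10⁻¹⁷ J.
p = √(2mKE) = √(2 × 1.673 × 10⁻²⁷ × 1.714 × 10⁻¹⁷) = 2.395 × 10⁻²² kg·m/s.
λ = h/p = 6.626 × 10⁻³⁴ / 2.395 × 10⁻²² = 2.77 × 10⁻¹² m = 2770 fm.

λ = 2770 fm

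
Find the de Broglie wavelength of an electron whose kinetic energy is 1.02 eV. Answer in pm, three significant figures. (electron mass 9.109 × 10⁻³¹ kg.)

λ = 1210 pm

KE = 1.02 eV = 1.634 × 10⁻¹⁹ J.
p = √(2mKE) = √(2 × 9.109 × 10⁻³¹ × 1.634 × 10⁻¹⁹) = 5.456 × 10⁻²⁵ kg·m/s.
λ = h/p = 6.626 × 10⁻³⁴ / 5.456 × 10⁻²⁵ = 1.21 × 10⁻⁹ m = 1210 pm.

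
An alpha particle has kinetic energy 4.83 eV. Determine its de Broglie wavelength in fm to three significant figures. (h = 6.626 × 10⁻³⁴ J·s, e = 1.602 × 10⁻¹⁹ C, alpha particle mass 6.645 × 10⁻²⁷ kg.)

KE = 4.83 eV = 7.738 × 10⁻¹⁹ J.
p = √(2mKE) = √(2 × 6.645 × 10⁻²⁷ × 7.738 × 10⁻¹⁹) = 1.014 × 10⁻²² kg·m/s.
λ = h/p = 6.626 × 10⁻³⁴ / 1.014 × 10⁻²² = 6.53 × 10⁻¹² m = 6530 fm.

λ = 6530 fm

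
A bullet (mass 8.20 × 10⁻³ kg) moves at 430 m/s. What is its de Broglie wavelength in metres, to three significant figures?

p = mv = 8.20 × 10⁻³ × 430 = 3.526 kg·m/s.
λ = h/p = 6.626 × 10⁻³⁴ / 3.526 = 1.88 × 10⁻³⁴ m.

λ = 1.88 × 10⁻³⁴ m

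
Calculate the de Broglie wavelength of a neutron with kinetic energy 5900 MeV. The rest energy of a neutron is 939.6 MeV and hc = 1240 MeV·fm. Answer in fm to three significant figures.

Total energy E = KE + m₀c² = 5900 + 939.6 = 6839.6 MeV.
(pc)² = E² − (m₀c²)² = (6839.6)² − (939.6)² = 4.590 × 10⁷ MeV², so pc = 6775 MeV.
λ = hc/(pc) = 1240 MeV·fm / 6775 MeV = 0.183 fm.

λ = 0.183 fm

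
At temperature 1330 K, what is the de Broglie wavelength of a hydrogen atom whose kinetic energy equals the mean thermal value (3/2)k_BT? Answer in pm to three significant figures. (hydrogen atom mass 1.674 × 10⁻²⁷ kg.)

KE = (3/2)k_BT = 1.5 × 1.381 × 10⁻²³ × 1330 = 2.755 × 10⁻²⁰ J.
p = √(2mKE) = √(2 × 1.674 × 10⁻²⁷ × 2.755 × 10⁻²⁰) = 9.604 × 10⁻²⁴ kg·m/s.
λ = h/p = 6.90 × 10⁻¹¹ m = 69.0 pm.

λ = 69.0 pm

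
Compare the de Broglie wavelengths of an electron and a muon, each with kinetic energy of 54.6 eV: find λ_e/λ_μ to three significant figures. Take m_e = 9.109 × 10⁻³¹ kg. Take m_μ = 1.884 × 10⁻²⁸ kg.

λ_e/λ_μ = 14.4

At fixed KE, p = √(2mKE) so λ = h/p ∝ 1/√m.
λ_e/λ_μ = √(m_μ/m_e) = √(1.884 × 10⁻²⁸/9.109 × 10⁻³¹) = √(206.8) = 14.4.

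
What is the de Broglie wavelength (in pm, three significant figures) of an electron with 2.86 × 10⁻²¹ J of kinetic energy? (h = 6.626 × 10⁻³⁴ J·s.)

p = √(2mKE) = √(2 × 9.109 × 10⁻³¹ × 2.860 × 10⁻²¹) = 7.218 × 10⁻²⁶ kg·m/s.
λ = h/p = 6.626 × 10⁻³⁴ / 7.218 × 10⁻²⁶ = 9.18 × 10⁻⁹ m = 9180 pm.

λ = 9180 pm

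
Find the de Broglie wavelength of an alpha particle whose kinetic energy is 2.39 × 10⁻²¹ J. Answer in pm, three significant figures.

p = √(2mKE) = √(2 × 6.645 × 10⁻²⁷ × 2.390 × 10⁻²¹) = 5.636 × 10⁻²⁴ kg·m/s.
λ = h/p = 6.626 × 10⁻³⁴ / 5.636 × 10⁻²⁴ = 1.18 × 10⁻¹⁰ m = 118 pm.

λ = 118 pm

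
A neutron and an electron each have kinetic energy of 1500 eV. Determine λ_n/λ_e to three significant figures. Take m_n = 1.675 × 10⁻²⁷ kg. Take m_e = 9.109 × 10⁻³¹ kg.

λ_n/λ_e = 0.0233

At fixed KE, p = √(2mKE) so λ = h/p ∝ 1/√m.
λ_n/λ_e = √(m_e/m_n) = √(9.109 × 10⁻³¹/1.675 × 10⁻²⁷) = √(5.438 × 10⁻⁴) = 0.0233.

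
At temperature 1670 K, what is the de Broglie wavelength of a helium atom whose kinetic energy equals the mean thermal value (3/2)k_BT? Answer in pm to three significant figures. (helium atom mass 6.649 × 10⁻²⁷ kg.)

λ = 30.9 pm

KE = (3/2)k_BT = 1.5 × 1.381 × 10⁻²³ × 1670 = 3.459 × 10⁻²⁰ J.
p = √(2mKE) = √(2 × 6.649 × 10⁻²⁷ × 3.459 × 10⁻²⁰) = 2.145 × 10⁻²³ kg·m/s.
λ = h/p = 3.09 × 10⁻¹¹ m = 30.9 pm.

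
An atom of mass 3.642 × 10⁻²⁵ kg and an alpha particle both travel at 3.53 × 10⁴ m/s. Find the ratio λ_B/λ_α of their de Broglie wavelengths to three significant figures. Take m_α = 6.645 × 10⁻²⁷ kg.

λ_B/λ_α = 0.0182

At fixed v, p = mv so λ = h/(mv) ∝ 1/m.
λ_B/λ_α = m_α/m_B = 6.645 × 10⁻²⁷/3.642 × 10⁻²⁵ = 0.0182.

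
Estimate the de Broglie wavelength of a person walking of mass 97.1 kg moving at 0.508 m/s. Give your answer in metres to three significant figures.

λ = 1.34 × 10⁻³⁵ m

p = mv = 97.1 × 0.508 = 4.933 × 10¹ kg·m/s.
λ = h/p = 6.626 × 10⁻³⁴ / 4.933 × 10¹ = 1.34 × 10⁻³⁵ m.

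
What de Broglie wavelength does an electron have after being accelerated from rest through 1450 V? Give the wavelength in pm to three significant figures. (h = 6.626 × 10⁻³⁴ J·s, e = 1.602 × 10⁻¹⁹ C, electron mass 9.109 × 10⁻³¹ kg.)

λ = 32.2 pm

KE = eV = 1.602 × 10⁻¹⁹ × 1450 = 2.323 × 10⁻¹⁶ J.
p = √(2mKE) = √(2 × 9.109 × 10⁻³¹ × 2.323 × 10⁻¹⁶) = 2.057 × 10⁻²³ kg·m/s.
λ = h/p = 6.626 × 10⁻³⁴ / 2.057 × 10⁻²³ = 3.22 × 10⁻¹¹ m = 32.2 pm.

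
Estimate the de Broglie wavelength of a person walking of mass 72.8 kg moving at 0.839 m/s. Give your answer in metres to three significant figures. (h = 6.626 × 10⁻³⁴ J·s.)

λ = 1.08 × 10⁻³⁵ m

p = mv = 72.8 × 0.839 = 6.108 × 10¹ kg·m/s.
λ = h/p = 6.626 × 10⁻³⁴ / 6.108 × 10¹ = 1.08 × 10⁻³⁵ m.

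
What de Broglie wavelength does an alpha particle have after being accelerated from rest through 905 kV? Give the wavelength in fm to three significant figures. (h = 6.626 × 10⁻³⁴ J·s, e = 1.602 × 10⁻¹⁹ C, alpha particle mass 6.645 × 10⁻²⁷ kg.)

KE = 2eV = 2 × 1.602 × 10⁻¹⁹ × 9.050 × 10⁵ = 2.900 × 10⁻¹³ J.
p = √(2mKE) = √(2 × 6.645 × 10⁻²⁷ × 2.900 × 10⁻¹³) = 6.208 × 10⁻²⁰ kg·m/s.
λ = h/p = 6.626 × 10⁻³⁴ / 6.208 × 10⁻²⁰ = 1.07 × 10⁻¹⁴ m = 10.7 fm.

λ = 10.7 fm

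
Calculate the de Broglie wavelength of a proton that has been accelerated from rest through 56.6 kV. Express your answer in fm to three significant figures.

KE = eV = 1.602 × 10⁻¹⁹ × 5.660 × 10⁴ = 9.067 × 10⁻¹⁵ J.
p = √(2mKE) = √(2 × 1.673 × 10⁻²⁷ × 9.067 × 10⁻¹⁵) = 5.508 × 10⁻²¹ kg·m/s.
λ = h/p = 6.626 × 10⁻³⁴ / 5.508 × 10⁻²¹ = 1.20 × 10⁻¹³ m = 120 fm.

λ = 120 fm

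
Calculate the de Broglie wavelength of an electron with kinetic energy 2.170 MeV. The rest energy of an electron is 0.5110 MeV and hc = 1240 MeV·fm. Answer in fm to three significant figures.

Total energy E = KE + m₀c² = 2.170 + 0.5110 = 2.6810 MeV.
(pc)² = E² − (m₀c²)² = (2.6810)² − (0.5110)² = 6.927 MeV², so pc = 2.632 MeV.
λ = hc/(pc) = 1240 MeV·fm / 2.632 MeV = 471 fm.

λ = 471 fm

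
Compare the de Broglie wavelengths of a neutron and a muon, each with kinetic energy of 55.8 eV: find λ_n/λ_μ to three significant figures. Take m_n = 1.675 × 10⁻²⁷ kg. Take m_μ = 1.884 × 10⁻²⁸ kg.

At fixed KE, p = √(2mKE) so λ = h/p ∝ 1/√m.
λ_n/λ_μ = √(m_μ/m_n) = √(1.884 × 10⁻²⁸/1.675 × 10⁻²⁷) = √(0.1125) = 0.335.

λ_n/λ_μ = 0.335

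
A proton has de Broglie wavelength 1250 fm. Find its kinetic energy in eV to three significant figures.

p = h/λ = 6.626 × 10⁻³⁴ / 1.250 × 10⁻¹² = 5.301 × 10⁻²² kg·m/s.
KE = p²/(2m) = (5.301 × 10⁻²²)² / (2 × 1.673 × 10⁻²⁷) = 8.398 × 10⁻¹⁷ J = 524 eV.

KE = 524 eV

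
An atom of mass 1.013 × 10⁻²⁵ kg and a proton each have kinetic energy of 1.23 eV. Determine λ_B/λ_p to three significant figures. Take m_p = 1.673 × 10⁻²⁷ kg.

λ_B/λ_p = 0.129

At fixed KE, p = √(2mKE) so λ = h/p ∝ 1/√m.
λ_B/λ_p = √(m_p/m_B) = √(1.673 × 10⁻²⁷/1.013 × 10⁻²⁵) = √(0.01652) = 0.129.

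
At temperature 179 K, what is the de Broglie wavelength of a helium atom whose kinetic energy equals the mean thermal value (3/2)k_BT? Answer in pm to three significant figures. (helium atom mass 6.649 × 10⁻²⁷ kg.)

KE = (3/2)k_BT = 1.5 × 1.381 × 10⁻²³ × 179 = 3.708 × 10⁻²¹ J.
p = √(2mKE) = √(2 × 6.649 × 10⁻²⁷ × 3.708 × 10⁻²¹) = 7.022 × 10⁻²⁴ kg·m/s.
λ = h/p = 9.44 × 10⁻¹¹ m = 94.4 pm.

λ = 94.4 pm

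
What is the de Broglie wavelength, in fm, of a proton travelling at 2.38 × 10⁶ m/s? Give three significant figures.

p = mv = 1.673 × 10⁻²⁷ × 2.38 × 10⁶ = 3.982 × 10⁻²¹ kg·m/s.
λ = h/p = 6.626 × 10⁻³⁴ / 3.982 × 10⁻²¹ = 1.66 × 10⁻¹³ m = 166 fm.

λ = 166 fm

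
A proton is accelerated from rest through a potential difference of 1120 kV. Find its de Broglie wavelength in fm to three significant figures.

KE = eV = 1.602 × 10⁻¹⁹ × 1.120 × 10⁶ = 1.794 × 10⁻¹³ J.
p = √(2mKE) = √(2 × 1.673 × 10⁻²⁷ × 1.794 × 10⁻¹³) = 2.450 × 10⁻²⁰ kg·m/s.
λ = h/p = 6.626 × 10⁻³⁴ / 2.450 × 10⁻²⁰ = 2.70 × 10⁻¹⁴ m = 27.0 fm.

λ = 27.0 fm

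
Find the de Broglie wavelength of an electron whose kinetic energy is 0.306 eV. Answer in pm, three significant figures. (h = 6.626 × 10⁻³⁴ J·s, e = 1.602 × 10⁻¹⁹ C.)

KE = 0.306 eV = 4.902 × 10⁻²⁰ J.
p = √(2mKE) = √(2 × 9.109 × 10⁻³¹ × 4.902 × 10⁻²⁰) = 2.988 × 10⁻²⁵ kg·m/s.
λ = h/p = 6.626 × 10⁻³⁴ / 2.988 × 10⁻²⁵ = 2.22 × 10⁻⁹ m = 2220 pm.

λ = 2220 pm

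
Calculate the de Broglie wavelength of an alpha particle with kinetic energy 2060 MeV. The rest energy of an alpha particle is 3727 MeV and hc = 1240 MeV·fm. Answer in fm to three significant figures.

λ = 0.280 fm

Total energy E = KE + m₀c² = 2060 + 3727 = 5787 MeV.
(pc)² = E² − (m₀c²)² = (5787)² − (3727)² = 1.960 × 10⁷ MeV², so pc = 4427 MeV.
λ = hc/(pc) = 1240 MeV·fm / 4427 MeV = 0.280 fm.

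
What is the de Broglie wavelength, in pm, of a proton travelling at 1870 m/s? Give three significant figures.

p = mv = 1.673 × 10⁻²⁷ × 1870 = 3.129 × 10⁻²⁴ kg·m/s.
λ = h/p = 6.626 × 10⁻³⁴ / 3.129 × 10⁻²⁴ = 2.12 × 10⁻¹⁰ m = 212 pm.

λ = 212 pm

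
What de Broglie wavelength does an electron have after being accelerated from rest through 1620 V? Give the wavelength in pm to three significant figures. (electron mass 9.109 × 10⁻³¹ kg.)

KE = eV = 1.602 × 10⁻¹⁹ × 1620 = 2.595 × 10⁻¹⁶ J.
p = √(2mKE) = √(2 × 9.109 × 10⁻³¹ × 2.595 × 10⁻¹⁶) = 2.174 × 10⁻²³ kg·m/s.
λ = h/p = 6.626 × 10⁻³⁴ / 2.174 × 10⁻²³ = 3.05 × 10⁻¹¹ m = 30.5 pm.

λ = 30.5 pm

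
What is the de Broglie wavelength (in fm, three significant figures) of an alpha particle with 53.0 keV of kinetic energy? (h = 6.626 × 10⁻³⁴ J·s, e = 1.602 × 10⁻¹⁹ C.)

KE = 53.0 keV = 8.491 × 10⁻¹⁵ J.
p = √(2mKE) = √(2 × 6.645 × 10⁻²⁷ × 8.491 × 10⁻¹⁵) = 1.062 × 10⁻²⁰ kg·m/s.
λ = h/p = 6.626 × 10⁻³⁴ / 1.062 × 10⁻²⁰ = 6.24 × 10⁻¹⁴ m = 62.4 fm.

λ = 62.4 fm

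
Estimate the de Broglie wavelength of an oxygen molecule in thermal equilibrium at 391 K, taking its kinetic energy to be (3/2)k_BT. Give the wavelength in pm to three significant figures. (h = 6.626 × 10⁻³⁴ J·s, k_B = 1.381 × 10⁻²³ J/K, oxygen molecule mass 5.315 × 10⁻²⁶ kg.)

λ = 22.6 pm

KE = (3/2)k_BT = 1.5 × 1.381 × 10⁻²³ × 391 = 8.100 × 10⁻²¹ J.
p = √(2mKE) = √(2 × 5.315 × 10⁻²⁶ × 8.100 × 10⁻²¹) = 2.934 × 10⁻²³ kg·m/s.
λ = h/p = 2.26 × 10⁻¹¹ m = 22.6 pm.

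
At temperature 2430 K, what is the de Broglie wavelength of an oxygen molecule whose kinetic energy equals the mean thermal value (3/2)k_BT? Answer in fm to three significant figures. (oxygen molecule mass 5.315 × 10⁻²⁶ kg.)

λ = 9060 fm

KE = (3/2)k_BT = 1.5 × 1.381 × 10⁻²³ × 2430 = 5.034 × 10⁻²⁰ J.
p = √(2mKE) = √(2 × 5.315 × 10⁻²⁶ × 5.034 × 10⁻²⁰) = 7.315 × 10⁻²³ kg·m/s.
λ = h/p = 9.06 × 10⁻¹² m = 9060 fm.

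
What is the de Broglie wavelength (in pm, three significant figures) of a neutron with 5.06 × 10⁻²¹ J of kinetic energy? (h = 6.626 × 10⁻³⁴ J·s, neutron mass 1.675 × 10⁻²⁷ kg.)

p = √(2mKE) = √(2 × 1.675 × 10⁻²⁷ × 5.060 × 10⁻²¹) = 4.117 × 10⁻²⁴ kg·m/s.
λ = h/p = 6.626 × 10⁻³⁴ / 4.117 × 10⁻²⁴ = 1.61 × 10⁻¹⁰ m = 161 pm.

λ = 161 pm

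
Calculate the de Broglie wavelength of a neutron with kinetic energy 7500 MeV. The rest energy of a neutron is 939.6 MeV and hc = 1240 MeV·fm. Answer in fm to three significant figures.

Total energy E = KE + m₀c² = 7500 + 939.6 = 8439.6 MeV.
(pc)² = E² − (m₀c²)² = (8439.6)² − (939.6)² = 7.034 × 10⁷ MeV², so pc = 8387 MeV.
λ = hc/(pc) = 1240 MeV·fm / 8387 MeV = 0.148 fm.

λ = 0.148 fm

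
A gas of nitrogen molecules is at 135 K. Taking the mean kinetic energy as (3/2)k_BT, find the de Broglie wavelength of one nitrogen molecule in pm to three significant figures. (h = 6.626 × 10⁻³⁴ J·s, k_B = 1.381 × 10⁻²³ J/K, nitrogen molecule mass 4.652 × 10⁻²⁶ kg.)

λ = 41.1 pm

KE = (3/2)k_BT = 1.5 × 1.381 × 10⁻²³ × 135 = 2.797 × 10⁻²¹ J.
p = √(2mKE) = √(2 × 4.652 × 10⁻²⁶ × 2.797 × 10⁻²¹) = 1.613 × 10⁻²³ kg·m/s.
λ = h/p = 4.11 × 10⁻¹¹ m = 41.1 pm.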